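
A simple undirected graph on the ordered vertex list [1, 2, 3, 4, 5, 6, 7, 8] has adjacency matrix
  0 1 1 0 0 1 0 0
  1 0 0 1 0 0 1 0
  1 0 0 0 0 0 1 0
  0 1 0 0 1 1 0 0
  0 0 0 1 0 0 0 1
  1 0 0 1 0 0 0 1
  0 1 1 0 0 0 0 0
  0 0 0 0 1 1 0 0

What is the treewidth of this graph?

2

A width-2 tree decomposition is:
Bags: B1 = {5, 6, 8}  B2 = {4, 5, 6}  B3 = {1, 4, 6}  B4 = {1, 2, 4}  B5 = {1, 2, 3}  B6 = {2, 3, 7}
Tree: B1–B2, B2–B3, B3–B4, B4–B5, B5–B6
Each bag holds 3 vertices, so the decomposition has width 2, which upper-bounds the treewidth. The edges 8–5–4–6–8 form a cycle, so G is not a tree and its treewidth is at least 2. Therefore the treewidth is 2.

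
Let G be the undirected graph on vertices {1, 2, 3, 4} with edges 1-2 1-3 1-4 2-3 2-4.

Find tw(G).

A width-2 tree decomposition is:
Bags: B1 = {1, 2, 4}  B2 = {1, 2, 3}
Tree: B1–B2
Every bag has size at most 3, so the width is 3 − 1 = 2 and tw(G) ≤ 2. Conversely, {1, 2, 3} is a clique of size 3, and the vertices of any clique must share a bag in every tree decomposition; so some bag has ≥ 3 vertices and tw(G) ≥ 2. Combining the bounds, tw(G) = 2.

2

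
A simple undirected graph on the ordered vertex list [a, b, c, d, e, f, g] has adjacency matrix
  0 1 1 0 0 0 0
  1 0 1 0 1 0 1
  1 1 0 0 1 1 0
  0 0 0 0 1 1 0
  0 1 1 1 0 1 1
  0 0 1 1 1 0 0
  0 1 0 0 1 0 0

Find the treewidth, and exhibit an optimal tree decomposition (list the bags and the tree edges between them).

Each bag holds 3 vertices, so the decomposition has width 2, which upper-bounds the treewidth. On the other hand G contains the 3-clique {b, e, g}. A clique must lie in a single bag of any decomposition, so no decomposition can have width below 2. Combining the bounds, tw(G) = 2.

Treewidth 2.
Bags: B1 = {a, b, c}  B2 = {b, c, e}  B3 = {c, e, f}  B4 = {d, e, f}  B5 = {b, e, g}
Tree: B1–B2, B2–B3, B3–B4, B2–B5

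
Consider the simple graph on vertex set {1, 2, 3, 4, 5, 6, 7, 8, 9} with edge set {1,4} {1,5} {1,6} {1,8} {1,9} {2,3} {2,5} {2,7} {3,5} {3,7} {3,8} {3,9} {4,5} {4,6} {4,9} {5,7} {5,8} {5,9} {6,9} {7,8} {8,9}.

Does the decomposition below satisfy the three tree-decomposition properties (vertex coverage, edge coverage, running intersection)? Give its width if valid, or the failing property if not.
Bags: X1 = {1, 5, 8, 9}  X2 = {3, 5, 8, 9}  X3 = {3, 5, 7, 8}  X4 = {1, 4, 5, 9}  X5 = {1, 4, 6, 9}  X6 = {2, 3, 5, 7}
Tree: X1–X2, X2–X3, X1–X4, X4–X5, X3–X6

Checking the three conditions: (i) the bags cover all of {1, 2, 3, 4, 5, 6, 7, 8, 9}; (ii) for each edge, some bag contains both endpoints; (iii) the bags containing any fixed vertex form a subtree. All hold, so the decomposition is valid with width 4 − 1 = 3.

Yes; width 3.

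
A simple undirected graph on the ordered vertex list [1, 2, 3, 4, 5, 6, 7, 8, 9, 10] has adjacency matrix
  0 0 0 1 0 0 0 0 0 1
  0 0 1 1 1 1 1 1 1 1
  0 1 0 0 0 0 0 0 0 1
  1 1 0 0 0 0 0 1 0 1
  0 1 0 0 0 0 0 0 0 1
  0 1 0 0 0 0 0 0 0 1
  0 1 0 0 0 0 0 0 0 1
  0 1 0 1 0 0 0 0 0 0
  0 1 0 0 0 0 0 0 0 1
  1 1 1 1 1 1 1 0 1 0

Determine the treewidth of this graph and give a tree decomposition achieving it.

Treewidth 2.
One optimal decomposition is:
Bags: B1 = {2, 7, 10}  B2 = {2, 6, 10}  B3 = {2, 4, 10}  B4 = {2, 3, 10}  B5 = {2, 4, 8}  B6 = {2, 5, 10}  B7 = {2, 9, 10}  B8 = {1, 4, 10}
Tree: B1–B2, B2–B3, B1–B4, B3–B5, B1–B6, B4–B7, B3–B8

Every bag has size at most 3, so the width is 3 − 1 = 2 and tw(G) ≤ 2. Conversely, {1, 4, 10} is a clique of size 3, and the vertices of any clique must share a bag in every tree decomposition; so some bag has ≥ 3 vertices and tw(G) ≥ 2. Hence tw(G) = 2 exactly.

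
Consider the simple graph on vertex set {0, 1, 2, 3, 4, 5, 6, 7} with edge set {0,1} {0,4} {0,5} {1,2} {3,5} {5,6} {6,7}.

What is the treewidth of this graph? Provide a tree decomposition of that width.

Every bag has size at most 2, so the width is 2 − 1 = 1 and tw(G) ≤ 1. G has an edge, so its treewidth is at least 1. Therefore the treewidth is 1.

Treewidth 1.
Bags: B1 = {0, 1}  B2 = {0, 5}  B3 = {3, 5}  B4 = {1, 2}  B5 = {5, 6}  B6 = {0, 4}  B7 = {6, 7}
Tree: B1–B2, B2–B3, B1–B4, B3–B5, B2–B6, B5–B7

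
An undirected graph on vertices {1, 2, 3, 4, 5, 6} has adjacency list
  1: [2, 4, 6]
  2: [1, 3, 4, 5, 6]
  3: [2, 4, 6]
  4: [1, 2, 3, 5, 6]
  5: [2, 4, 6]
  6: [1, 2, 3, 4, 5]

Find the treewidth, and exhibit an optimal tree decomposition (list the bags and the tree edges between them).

The largest bag has 4 vertices, giving width 3; this decomposition certifies tw(G) ≤ 3. For the lower bound, the 4 vertices {1, 2, 4, 6} are pairwise adjacent, and any tree decomposition puts a clique entirely inside one bag — forcing width ≥ 3. Therefore the treewidth is 3.

Treewidth 3.
Bags: B1 = {1, 2, 4, 6}  B2 = {2, 4, 5, 6}  B3 = {2, 3, 4, 6}
Tree: B1–B2, B1–B3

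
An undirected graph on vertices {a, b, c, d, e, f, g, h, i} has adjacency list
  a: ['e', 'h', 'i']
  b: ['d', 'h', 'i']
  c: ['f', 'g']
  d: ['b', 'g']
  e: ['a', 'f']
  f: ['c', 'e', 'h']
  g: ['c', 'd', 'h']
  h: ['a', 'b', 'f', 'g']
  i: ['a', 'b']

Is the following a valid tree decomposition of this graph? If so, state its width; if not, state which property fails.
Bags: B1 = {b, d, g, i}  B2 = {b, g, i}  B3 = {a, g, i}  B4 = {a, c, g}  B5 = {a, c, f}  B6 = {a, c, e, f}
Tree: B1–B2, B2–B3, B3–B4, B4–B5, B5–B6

No — vertex h appears in no bag.

A tree decomposition must satisfy three properties: every vertex lies in some bag; for every edge, both endpoints lie together in some bag; and for every vertex, the bags containing it form a connected subtree. Here vertex h appears in no bag, so the decomposition is invalid.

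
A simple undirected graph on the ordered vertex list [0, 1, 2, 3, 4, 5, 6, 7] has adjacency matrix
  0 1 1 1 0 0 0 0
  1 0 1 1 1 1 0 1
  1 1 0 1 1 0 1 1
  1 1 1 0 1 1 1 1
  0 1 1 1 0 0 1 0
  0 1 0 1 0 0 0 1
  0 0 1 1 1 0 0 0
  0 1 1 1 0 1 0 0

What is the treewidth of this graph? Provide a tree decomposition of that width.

Treewidth 3.
One optimal decomposition is:
Bags: B1 = {1, 2, 3, 4}  B2 = {0, 1, 2, 3}  B3 = {1, 2, 3, 7}  B4 = {2, 3, 4, 6}  B5 = {1, 3, 5, 7}
Tree: B1–B2, B2–B3, B1–B4, B3–B5

Every bag has size at most 4, so the width is 4 − 1 = 3 and tw(G) ≤ 3. On the other hand G contains the 4-clique {0, 1, 2, 3}. A clique must lie in a single bag of any decomposition, so no decomposition can have width below 3. The upper and lower bounds meet at 3, so that is the treewidth.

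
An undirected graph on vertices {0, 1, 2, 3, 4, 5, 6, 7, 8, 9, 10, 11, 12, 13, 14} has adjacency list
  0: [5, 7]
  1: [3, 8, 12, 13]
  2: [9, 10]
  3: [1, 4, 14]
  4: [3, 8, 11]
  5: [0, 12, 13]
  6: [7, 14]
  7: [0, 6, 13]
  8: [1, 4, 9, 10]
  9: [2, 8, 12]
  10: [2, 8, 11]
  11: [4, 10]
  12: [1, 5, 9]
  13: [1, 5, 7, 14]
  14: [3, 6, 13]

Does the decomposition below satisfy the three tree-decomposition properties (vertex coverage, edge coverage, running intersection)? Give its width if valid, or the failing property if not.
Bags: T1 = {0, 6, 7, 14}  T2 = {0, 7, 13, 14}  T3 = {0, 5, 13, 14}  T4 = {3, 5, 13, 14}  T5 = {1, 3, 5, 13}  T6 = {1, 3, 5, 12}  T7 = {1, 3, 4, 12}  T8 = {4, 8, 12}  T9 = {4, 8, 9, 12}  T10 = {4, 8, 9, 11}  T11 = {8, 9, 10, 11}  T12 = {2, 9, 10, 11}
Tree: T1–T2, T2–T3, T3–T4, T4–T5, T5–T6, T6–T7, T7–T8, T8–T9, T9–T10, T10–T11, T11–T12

No — edge (1,8) lies in no bag.

A tree decomposition must satisfy three properties: every vertex lies in some bag; for every edge, both endpoints lie together in some bag; and for every vertex, the bags containing it form a connected subtree. Here edge (1,8) lies in no bag, so the decomposition is invalid.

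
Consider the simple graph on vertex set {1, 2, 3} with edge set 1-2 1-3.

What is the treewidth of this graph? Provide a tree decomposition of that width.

Treewidth 1.
One such decomposition:
Bags: B1 = {1, 3}  B2 = {1, 2}
Tree: B1–B2

Every bag has size at most 2, so the width is 2 − 1 = 1 and tw(G) ≤ 1. Any graph with an edge has treewidth ≥ 1, and G has the edge 3–1. Hence tw(G) = 1 exactly.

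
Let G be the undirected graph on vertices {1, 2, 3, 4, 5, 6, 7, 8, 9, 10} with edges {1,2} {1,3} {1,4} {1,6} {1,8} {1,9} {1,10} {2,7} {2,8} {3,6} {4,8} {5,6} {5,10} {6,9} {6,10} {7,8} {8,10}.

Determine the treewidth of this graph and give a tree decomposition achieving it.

The largest bag has 3 vertices, giving width 2; this decomposition certifies tw(G) ≤ 2. For the lower bound, the 3 vertices {1, 2, 8} are pairwise adjacent, and any tree decomposition puts a clique entirely inside one bag — forcing width ≥ 2. The upper and lower bounds meet at 2, so that is the treewidth.

Treewidth 2.
One optimal decomposition is:
Bags: B1 = {1, 8, 10}  B2 = {1, 6, 10}  B3 = {5, 6, 10}  B4 = {1, 2, 8}  B5 = {1, 6, 9}  B6 = {2, 7, 8}  B7 = {1, 4, 8}  B8 = {1, 3, 6}
Tree: B1–B2, B2–B3, B1–B4, B2–B5, B4–B6, B1–B7, B2–B8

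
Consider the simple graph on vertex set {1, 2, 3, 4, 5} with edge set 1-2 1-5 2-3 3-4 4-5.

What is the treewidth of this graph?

A width-2 tree decomposition is:
Bags: B1 = {2, 3, 4}  B2 = {1, 2, 4}  B3 = {1, 4, 5}
Tree: B1–B2, B2–B3
The largest bag has 3 vertices, giving width 2; this decomposition certifies tw(G) ≤ 2. The edges 4–3–2–1–5–4 form a cycle, so G is not a tree and its treewidth is at least 2. Hence tw(G) = 2 exactly.

2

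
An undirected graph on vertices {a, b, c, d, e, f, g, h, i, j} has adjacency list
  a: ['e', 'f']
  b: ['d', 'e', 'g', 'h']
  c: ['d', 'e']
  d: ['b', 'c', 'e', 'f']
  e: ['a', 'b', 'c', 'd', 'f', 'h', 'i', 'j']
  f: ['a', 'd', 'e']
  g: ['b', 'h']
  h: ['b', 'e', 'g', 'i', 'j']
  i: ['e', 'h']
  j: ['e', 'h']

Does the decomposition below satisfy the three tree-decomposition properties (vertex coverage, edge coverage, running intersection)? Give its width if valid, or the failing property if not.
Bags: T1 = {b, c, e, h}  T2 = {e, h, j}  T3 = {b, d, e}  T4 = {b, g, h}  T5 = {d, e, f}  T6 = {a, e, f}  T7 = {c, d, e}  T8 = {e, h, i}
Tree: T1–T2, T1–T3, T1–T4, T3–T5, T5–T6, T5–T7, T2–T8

A tree decomposition must satisfy three properties: every vertex lies in some bag; for every edge, both endpoints lie together in some bag; and for every vertex, the bags containing it form a connected subtree. Here bags containing vertex c are not connected in the tree, so the decomposition is invalid.

No — bags containing vertex c are not connected in the tree.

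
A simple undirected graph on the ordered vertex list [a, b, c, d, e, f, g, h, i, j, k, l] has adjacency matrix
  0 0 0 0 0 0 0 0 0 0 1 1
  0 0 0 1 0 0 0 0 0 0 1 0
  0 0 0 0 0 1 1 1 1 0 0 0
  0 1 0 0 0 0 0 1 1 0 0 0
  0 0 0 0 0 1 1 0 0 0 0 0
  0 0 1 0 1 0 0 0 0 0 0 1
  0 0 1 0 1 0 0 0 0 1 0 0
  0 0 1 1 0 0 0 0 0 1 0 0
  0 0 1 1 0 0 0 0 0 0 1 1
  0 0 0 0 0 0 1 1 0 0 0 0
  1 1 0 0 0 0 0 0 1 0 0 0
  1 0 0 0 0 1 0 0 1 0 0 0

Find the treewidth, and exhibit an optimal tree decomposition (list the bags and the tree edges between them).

Treewidth 3.
One such decomposition:
Bags: B1 = {e, g, h, j}  B2 = {c, e, g, h}  B3 = {c, e, f, h}  B4 = {c, d, f, h}  B5 = {c, d, f, i}  B6 = {d, f, i, l}  B7 = {b, d, i, l}  B8 = {b, i, k, l}  B9 = {a, b, k, l}
Tree: B1–B2, B2–B3, B3–B4, B4–B5, B5–B6, B6–B7, B7–B8, B8–B9

The largest bag has 4 vertices, giving width 3; this decomposition certifies tw(G) ≤ 3. For the lower bound: the 4 vertex sets {e,g,j}, {h}, {c}, {d,f,i,l} are disjoint, each induces a connected subgraph, and every pair is joined by at least one edge of G. Contracting each set to a single vertex therefore yields K_{4} as a minor, and since treewidth is minor-monotone, tw(G) ≥ tw(K_{4}) = 3. Combining the bounds, tw(G) = 3.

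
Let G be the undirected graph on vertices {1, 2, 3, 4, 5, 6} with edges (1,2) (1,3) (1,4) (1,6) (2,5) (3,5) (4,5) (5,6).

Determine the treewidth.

A width-2 tree decomposition is:
Bags: B1 = {1, 3, 5}  B2 = {1, 2, 5}  B3 = {1, 4, 5}  B4 = {1, 5, 6}
Tree: B1–B2, B2–B3, B3–B4
Every bag has size at most 3, so the width is 3 − 1 = 2 and tw(G) ≤ 2. Since 5–3–1–2–5 is a cycle in G, G is not acyclic. Forests are exactly the graphs of treewidth ≤ 1, so tw(G) ≥ 2. Combining the bounds, tw(G) = 2.

2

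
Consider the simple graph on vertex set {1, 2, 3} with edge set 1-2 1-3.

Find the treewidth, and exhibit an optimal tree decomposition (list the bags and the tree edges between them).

Every bag has size at most 2, so the width is 2 − 1 = 1 and tw(G) ≤ 1. Since G has at least one edge (e.g. 3–1), it is not an edgeless graph, so tw(G) ≥ 1. Combining the bounds, tw(G) = 1.

Treewidth 1.
One optimal decomposition is:
Bags: B1 = {1, 3}  B2 = {1, 2}
Tree: B1–B2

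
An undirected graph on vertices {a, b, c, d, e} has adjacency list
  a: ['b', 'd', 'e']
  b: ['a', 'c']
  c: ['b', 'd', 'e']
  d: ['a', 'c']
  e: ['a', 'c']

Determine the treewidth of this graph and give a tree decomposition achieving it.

Every bag has size at most 3, so the width is 3 − 1 = 2 and tw(G) ≤ 2. The edges b–a–d–c–b form a cycle, so G is not a tree and its treewidth is at least 2. The upper and lower bounds meet at 2, so that is the treewidth.

Treewidth 2.
One optimal decomposition is:
Bags: B1 = {a, b, c}  B2 = {a, c, d}  B3 = {a, c, e}
Tree: B1–B2, B2–B3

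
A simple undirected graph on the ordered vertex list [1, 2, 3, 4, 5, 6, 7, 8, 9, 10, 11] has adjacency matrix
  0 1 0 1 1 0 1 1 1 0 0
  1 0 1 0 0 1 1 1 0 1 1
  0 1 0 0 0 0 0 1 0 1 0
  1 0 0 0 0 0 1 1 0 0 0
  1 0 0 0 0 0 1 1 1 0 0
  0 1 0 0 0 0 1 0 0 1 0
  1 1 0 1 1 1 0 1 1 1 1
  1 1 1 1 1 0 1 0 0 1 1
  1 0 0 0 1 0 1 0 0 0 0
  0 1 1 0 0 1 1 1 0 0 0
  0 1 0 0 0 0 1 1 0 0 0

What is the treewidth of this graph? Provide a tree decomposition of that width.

Every bag has size at most 4, so the width is 4 − 1 = 3 and tw(G) ≤ 3. For the lower bound, the 4 vertices {2, 3, 8, 10} are pairwise adjacent, and any tree decomposition puts a clique entirely inside one bag — forcing width ≥ 3. Hence tw(G) = 3 exactly.

Treewidth 3.
One such decomposition:
Bags: B1 = {1, 2, 7, 8}  B2 = {2, 7, 8, 10}  B3 = {2, 6, 7, 10}  B4 = {2, 3, 8, 10}  B5 = {2, 7, 8, 11}  B6 = {1, 5, 7, 8}  B7 = {1, 4, 7, 8}  B8 = {1, 5, 7, 9}
Tree: B1–B2, B2–B3, B2–B4, B1–B5, B1–B6, B1–B7, B6–B8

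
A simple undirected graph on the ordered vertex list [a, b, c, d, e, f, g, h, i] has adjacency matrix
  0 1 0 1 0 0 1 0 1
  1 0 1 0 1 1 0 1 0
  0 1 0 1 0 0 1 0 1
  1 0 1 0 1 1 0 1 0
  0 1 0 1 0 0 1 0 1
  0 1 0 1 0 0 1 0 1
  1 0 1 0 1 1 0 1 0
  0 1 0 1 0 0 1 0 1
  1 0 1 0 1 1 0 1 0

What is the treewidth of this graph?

4

A width-4 tree decomposition is:
Bags: B1 = {b, c, d, g, i}  B2 = {b, d, g, h, i}  B3 = {a, b, d, g, i}  B4 = {b, d, f, g, i}  B5 = {b, d, e, g, i}
Tree: B1–B2, B2–B3, B3–B4, B4–B5
Every bag has size at most 5, so the width is 5 − 1 = 4 and tw(G) ≤ 4. For the lower bound: the 5 vertex sets {c,d}, {h,i}, {a,b}, {g}, {f} are disjoint, each induces a connected subgraph, and every pair is joined by at least one edge of G. Contracting each set to a single vertex therefore yields K_{5} as a minor, and since treewidth is minor-monotone, tw(G) ≥ tw(K_{5}) = 4. Combining the bounds, tw(G) = 4.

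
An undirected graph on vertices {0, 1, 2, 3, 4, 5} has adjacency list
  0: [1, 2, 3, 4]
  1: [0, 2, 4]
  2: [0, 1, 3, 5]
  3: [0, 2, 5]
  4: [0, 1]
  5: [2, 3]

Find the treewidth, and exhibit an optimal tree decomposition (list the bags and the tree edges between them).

Every bag has size at most 3, so the width is 3 − 1 = 2 and tw(G) ≤ 2. Conversely, {0, 1, 2} is a clique of size 3, and the vertices of any clique must share a bag in every tree decomposition; so some bag has ≥ 3 vertices and tw(G) ≥ 2. Hence tw(G) = 2 exactly.

Treewidth 2.
One optimal decomposition is:
Bags: B1 = {0, 2, 3}  B2 = {2, 3, 5}  B3 = {0, 1, 2}  B4 = {0, 1, 4}
Tree: B1–B2, B1–B3, B3–B4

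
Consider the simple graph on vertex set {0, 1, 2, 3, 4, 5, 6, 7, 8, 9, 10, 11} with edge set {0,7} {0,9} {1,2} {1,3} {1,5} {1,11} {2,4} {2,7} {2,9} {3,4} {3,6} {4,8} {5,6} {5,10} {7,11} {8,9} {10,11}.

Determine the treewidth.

3

A width-3 tree decomposition is:
Bags: B1 = {5, 6, 10, 11}  B2 = {1, 5, 6, 11}  B3 = {1, 3, 6, 11}  B4 = {1, 3, 7, 11}  B5 = {1, 2, 3, 7}  B6 = {2, 3, 4, 7}  B7 = {0, 2, 4, 7}  B8 = {0, 2, 4, 9}  B9 = {0, 4, 8, 9}
Tree: B1–B2, B2–B3, B3–B4, B4–B5, B5–B6, B6–B7, B7–B8, B8–B9
Each bag holds 4 vertices, so the decomposition has width 3, which upper-bounds the treewidth. For the lower bound: the 4 vertex sets {5,6,10}, {11}, {1}, {2,3,4,7} are disjoint, each induces a connected subgraph, and every pair is joined by at least one edge of G. Contracting each set to a single vertex therefore yields K_{4} as a minor, and since treewidth is minor-monotone, tw(G) ≥ tw(K_{4}) = 3. Combining the bounds, tw(G) = 3.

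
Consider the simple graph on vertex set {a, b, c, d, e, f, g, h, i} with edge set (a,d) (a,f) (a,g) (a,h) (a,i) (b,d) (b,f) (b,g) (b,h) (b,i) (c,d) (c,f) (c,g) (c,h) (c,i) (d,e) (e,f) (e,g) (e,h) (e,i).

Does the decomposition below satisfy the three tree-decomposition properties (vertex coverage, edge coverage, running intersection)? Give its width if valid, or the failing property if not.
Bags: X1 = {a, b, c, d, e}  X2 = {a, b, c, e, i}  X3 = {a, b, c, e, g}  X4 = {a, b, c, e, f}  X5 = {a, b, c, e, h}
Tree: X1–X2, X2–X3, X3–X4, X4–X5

Checking the three conditions: (i) the bags cover all of {a, b, c, d, e, f, g, h, i}; (ii) for each edge, some bag contains both endpoints; (iii) the bags containing any fixed vertex form a subtree. All hold, so the decomposition is valid with width 5 − 1 = 4.

Yes; width 4.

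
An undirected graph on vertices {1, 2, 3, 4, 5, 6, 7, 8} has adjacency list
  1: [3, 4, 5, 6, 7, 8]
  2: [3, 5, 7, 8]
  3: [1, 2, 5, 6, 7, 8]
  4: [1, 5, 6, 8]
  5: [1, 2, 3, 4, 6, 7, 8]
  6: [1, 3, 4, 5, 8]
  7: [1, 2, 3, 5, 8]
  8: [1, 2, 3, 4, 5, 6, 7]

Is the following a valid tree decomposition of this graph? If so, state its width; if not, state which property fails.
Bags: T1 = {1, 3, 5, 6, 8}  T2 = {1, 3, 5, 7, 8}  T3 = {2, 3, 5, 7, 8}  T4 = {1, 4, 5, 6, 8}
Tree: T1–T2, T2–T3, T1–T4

Yes; width 4.

Checking the three conditions: (i) the bags cover all of {1, 2, 3, 4, 5, 6, 7, 8}; (ii) for each edge, some bag contains both endpoints; (iii) the bags containing any fixed vertex form a subtree. All hold, so the decomposition is valid with width 5 − 1 = 4.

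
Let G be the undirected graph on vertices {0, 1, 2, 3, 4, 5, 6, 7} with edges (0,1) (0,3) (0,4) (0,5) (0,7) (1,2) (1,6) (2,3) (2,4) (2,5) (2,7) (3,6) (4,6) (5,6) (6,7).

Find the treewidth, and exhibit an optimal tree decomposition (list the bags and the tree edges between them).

Treewidth 3.
One such decomposition:
Bags: B1 = {0, 1, 2, 6}  B2 = {0, 2, 6, 7}  B3 = {0, 2, 4, 6}  B4 = {0, 2, 3, 6}  B5 = {0, 2, 5, 6}
Tree: B1–B2, B2–B3, B3–B4, B4–B5

Each bag holds 4 vertices, so the decomposition has width 3, which upper-bounds the treewidth. For the lower bound: the 4 vertex sets {0,1}, {2,7}, {6}, {4} are disjoint, each induces a connected subgraph, and every pair is joined by at least one edge of G. Contracting each set to a single vertex therefore yields K_{4} as a minor, and since treewidth is minor-monotone, tw(G) ≥ tw(K_{4}) = 3. Hence tw(G) = 3 exactly.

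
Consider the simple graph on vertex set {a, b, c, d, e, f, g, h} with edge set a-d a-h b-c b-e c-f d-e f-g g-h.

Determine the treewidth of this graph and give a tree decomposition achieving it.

Treewidth 2.
One optimal decomposition is:
Bags: B1 = {b, c, f}  B2 = {b, e, f}  B3 = {d, e, f}  B4 = {a, d, f}  B5 = {a, f, h}  B6 = {f, g, h}
Tree: B1–B2, B2–B3, B3–B4, B4–B5, B5–B6

Each bag holds 3 vertices, so the decomposition has width 2, which upper-bounds the treewidth. The edges f–c–b–e–d–a–h–g–f form a cycle, so G is not a tree and its treewidth is at least 2. The upper and lower bounds meet at 2, so that is the treewidth.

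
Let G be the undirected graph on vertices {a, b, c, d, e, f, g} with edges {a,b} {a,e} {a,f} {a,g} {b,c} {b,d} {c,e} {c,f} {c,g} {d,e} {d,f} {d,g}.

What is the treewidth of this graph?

A width-3 tree decomposition is:
Bags: B1 = {a, c, d, f}  B2 = {a, b, c, d}  B3 = {a, c, d, g}  B4 = {a, c, d, e}
Tree: B1–B2, B2–B3, B3–B4
Each bag holds 4 vertices, so the decomposition has width 3, which upper-bounds the treewidth. For the lower bound: the 4 vertex sets {d,f}, {a,b}, {c}, {g} are disjoint, each induces a connected subgraph, and every pair is joined by at least one edge of G. Contracting each set to a single vertex therefore yields K_{4} as a minor, and since treewidth is minor-monotone, tw(G) ≥ tw(K_{4}) = 3. Therefore the treewidth is 3.

3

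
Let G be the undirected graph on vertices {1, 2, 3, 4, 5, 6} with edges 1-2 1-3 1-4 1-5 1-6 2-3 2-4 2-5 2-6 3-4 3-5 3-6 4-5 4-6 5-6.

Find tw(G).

5

A width-5 tree decomposition is:
Bags: B1 = {1, 2, 3, 4, 5, 6}
Tree: (single bag)
A single bag containing all 6 vertices is trivially a valid decomposition of width 5. On the other hand G contains the 6-clique {1, 2, 3, 4, 5, 6}. A clique must lie in a single bag of any decomposition, so no decomposition can have width below 5. Therefore the treewidth is 5.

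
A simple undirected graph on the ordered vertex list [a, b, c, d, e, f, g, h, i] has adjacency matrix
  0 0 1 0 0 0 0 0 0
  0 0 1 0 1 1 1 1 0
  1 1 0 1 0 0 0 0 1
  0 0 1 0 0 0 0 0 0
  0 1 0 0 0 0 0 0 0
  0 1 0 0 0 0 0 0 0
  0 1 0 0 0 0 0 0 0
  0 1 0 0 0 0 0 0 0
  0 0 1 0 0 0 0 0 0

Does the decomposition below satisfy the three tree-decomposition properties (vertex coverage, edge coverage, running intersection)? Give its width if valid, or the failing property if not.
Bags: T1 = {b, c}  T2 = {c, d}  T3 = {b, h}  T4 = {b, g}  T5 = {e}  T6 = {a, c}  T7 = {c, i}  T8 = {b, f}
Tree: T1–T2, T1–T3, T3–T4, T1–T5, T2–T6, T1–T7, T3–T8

A tree decomposition must satisfy three properties: every vertex lies in some bag; for every edge, both endpoints lie together in some bag; and for every vertex, the bags containing it form a connected subtree. Here edge (b,e) lies in no bag, so the decomposition is invalid.

No — edge (b,e) lies in no bag.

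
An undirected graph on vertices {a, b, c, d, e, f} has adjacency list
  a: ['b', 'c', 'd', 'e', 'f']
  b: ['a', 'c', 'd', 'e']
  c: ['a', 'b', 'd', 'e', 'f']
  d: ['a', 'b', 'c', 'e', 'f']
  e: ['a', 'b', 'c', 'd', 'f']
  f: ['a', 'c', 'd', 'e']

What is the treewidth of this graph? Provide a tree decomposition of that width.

Treewidth 4.
One optimal decomposition is:
Bags: B1 = {a, b, c, d, e}  B2 = {a, c, d, e, f}
Tree: B1–B2

Every bag has size at most 5, so the width is 5 − 1 = 4 and tw(G) ≤ 4. For the lower bound, the 5 vertices {a, c, d, e, f} are pairwise adjacent, and any tree decomposition puts a clique entirely inside one bag — forcing width ≥ 4. Therefore the treewidth is 4.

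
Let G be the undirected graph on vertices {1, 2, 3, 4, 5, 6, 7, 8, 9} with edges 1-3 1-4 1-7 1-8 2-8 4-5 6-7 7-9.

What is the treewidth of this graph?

A width-1 tree decomposition is:
Bags: B1 = {1, 7}  B2 = {1, 8}  B3 = {1, 3}  B4 = {1, 4}  B5 = {6, 7}  B6 = {2, 8}  B7 = {7, 9}  B8 = {4, 5}
Tree: B1–B2, B2–B3, B2–B4, B1–B5, B2–B6, B5–B7, B4–B8
Every bag has size at most 2, so the width is 2 − 1 = 1 and tw(G) ≤ 1. Since G has at least one edge (e.g. 1–7), it is not an edgeless graph, so tw(G) ≥ 1. Combining the bounds, tw(G) = 1.

1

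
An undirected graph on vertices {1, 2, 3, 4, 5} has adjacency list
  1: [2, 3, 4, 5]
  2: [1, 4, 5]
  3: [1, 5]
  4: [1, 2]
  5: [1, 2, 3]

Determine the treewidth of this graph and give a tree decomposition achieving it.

The largest bag has 3 vertices, giving width 2; this decomposition certifies tw(G) ≤ 2. Conversely, {1, 2, 4} is a clique of size 3, and the vertices of any clique must share a bag in every tree decomposition; so some bag has ≥ 3 vertices and tw(G) ≥ 2. Hence tw(G) = 2 exactly.

Treewidth 2.
Bags: B1 = {1, 2, 5}  B2 = {1, 2, 4}  B3 = {1, 3, 5}
Tree: B1–B2, B1–B3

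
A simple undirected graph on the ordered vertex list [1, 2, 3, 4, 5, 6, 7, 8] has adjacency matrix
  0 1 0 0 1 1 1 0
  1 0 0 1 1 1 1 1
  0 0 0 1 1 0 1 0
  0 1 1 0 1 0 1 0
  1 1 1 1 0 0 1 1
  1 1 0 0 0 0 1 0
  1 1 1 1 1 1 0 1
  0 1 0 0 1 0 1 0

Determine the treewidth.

A width-3 tree decomposition is:
Bags: B1 = {1, 2, 5, 7}  B2 = {2, 4, 5, 7}  B3 = {1, 2, 6, 7}  B4 = {2, 5, 7, 8}  B5 = {3, 4, 5, 7}
Tree: B1–B2, B1–B3, B2–B4, B2–B5
The largest bag has 4 vertices, giving width 3; this decomposition certifies tw(G) ≤ 3. For the lower bound, the 4 vertices {2, 5, 7, 8} are pairwise adjacent, and any tree decomposition puts a clique entirely inside one bag — forcing width ≥ 3. The upper and lower bounds meet at 3, so that is the treewidth.

3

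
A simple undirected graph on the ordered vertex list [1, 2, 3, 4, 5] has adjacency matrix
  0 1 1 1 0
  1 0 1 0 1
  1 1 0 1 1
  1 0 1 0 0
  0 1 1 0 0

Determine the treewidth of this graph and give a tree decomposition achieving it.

Each bag holds 3 vertices, so the decomposition has width 2, which upper-bounds the treewidth. For the lower bound, the 3 vertices {1, 2, 3} are pairwise adjacent, and any tree decomposition puts a clique entirely inside one bag — forcing width ≥ 2. Combining the bounds, tw(G) = 2.

Treewidth 2.
One such decomposition:
Bags: B1 = {1, 3, 4}  B2 = {1, 2, 3}  B3 = {2, 3, 5}
Tree: B1–B2, B2–B3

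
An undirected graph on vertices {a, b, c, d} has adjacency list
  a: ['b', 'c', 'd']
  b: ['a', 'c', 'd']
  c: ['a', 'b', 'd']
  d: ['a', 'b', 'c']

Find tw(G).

A width-3 tree decomposition is:
Bags: B1 = {a, b, c, d}
Tree: (single bag)
A single bag containing all 4 vertices is trivially a valid decomposition of width 3. Conversely, {a, b, c, d} is a clique of size 4, and the vertices of any clique must share a bag in every tree decomposition; so some bag has ≥ 4 vertices and tw(G) ≥ 3. Therefore the treewidth is 3.

3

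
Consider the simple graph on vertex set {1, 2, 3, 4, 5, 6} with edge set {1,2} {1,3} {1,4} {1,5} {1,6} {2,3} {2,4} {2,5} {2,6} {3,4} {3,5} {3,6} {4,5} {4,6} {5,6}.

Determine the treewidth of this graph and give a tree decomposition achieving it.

With just one bag of size 6, the width is 6 − 1 = 5, so tw(G) ≤ 5. Conversely, {1, 2, 3, 4, 5, 6} is a clique of size 6, and the vertices of any clique must share a bag in every tree decomposition; so some bag has ≥ 6 vertices and tw(G) ≥ 5. Therefore the treewidth is 5.

Treewidth 5.
One such decomposition:
Bags: B1 = {1, 2, 3, 4, 5, 6}
Tree: (single bag)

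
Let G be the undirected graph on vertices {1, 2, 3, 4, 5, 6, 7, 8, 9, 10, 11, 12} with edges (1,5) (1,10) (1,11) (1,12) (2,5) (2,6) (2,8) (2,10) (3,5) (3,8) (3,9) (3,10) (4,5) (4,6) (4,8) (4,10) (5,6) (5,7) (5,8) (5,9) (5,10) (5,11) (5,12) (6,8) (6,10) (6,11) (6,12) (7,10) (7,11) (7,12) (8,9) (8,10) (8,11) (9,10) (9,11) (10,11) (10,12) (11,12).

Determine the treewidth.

A width-4 tree decomposition is:
Bags: B1 = {5, 6, 8, 10, 11}  B2 = {5, 6, 10, 11, 12}  B3 = {5, 7, 10, 11, 12}  B4 = {1, 5, 10, 11, 12}  B5 = {5, 8, 9, 10, 11}  B6 = {2, 5, 6, 8, 10}  B7 = {4, 5, 6, 8, 10}  B8 = {3, 5, 8, 9, 10}
Tree: B1–B2, B2–B3, B3–B4, B1–B5, B1–B6, B6–B7, B5–B8
The largest bag has 5 vertices, giving width 4; this decomposition certifies tw(G) ≤ 4. On the other hand G contains the 5-clique {3, 5, 8, 9, 10}. A clique must lie in a single bag of any decomposition, so no decomposition can have width below 4. Therefore the treewidth is 4.

4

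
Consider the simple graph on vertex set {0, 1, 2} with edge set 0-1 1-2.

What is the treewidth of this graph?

1

A width-1 tree decomposition is:
Bags: B1 = {0, 1}  B2 = {1, 2}
Tree: B1–B2
The largest bag has 2 vertices, giving width 1; this decomposition certifies tw(G) ≤ 1. Since G has at least one edge (e.g. 0–1), it is not an edgeless graph, so tw(G) ≥ 1. Therefore the treewidth is 1.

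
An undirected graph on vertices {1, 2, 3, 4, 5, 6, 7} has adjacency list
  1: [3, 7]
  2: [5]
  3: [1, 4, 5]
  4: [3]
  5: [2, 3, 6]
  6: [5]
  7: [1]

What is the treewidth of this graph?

1

A width-1 tree decomposition is:
Bags: B1 = {5, 6}  B2 = {3, 5}  B3 = {1, 3}  B4 = {3, 4}  B5 = {1, 7}  B6 = {2, 5}
Tree: B1–B2, B2–B3, B3–B4, B3–B5, B2–B6
The largest bag has 2 vertices, giving width 1; this decomposition certifies tw(G) ≤ 1. G has an edge, so its treewidth is at least 1. The upper and lower bounds meet at 1, so that is the treewidth.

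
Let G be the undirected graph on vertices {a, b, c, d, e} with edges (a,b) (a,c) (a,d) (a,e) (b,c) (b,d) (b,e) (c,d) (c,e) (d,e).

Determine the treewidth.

4

A width-4 tree decomposition is:
Bags: B1 = {a, b, c, d, e}
Tree: (single bag)
A single bag containing all 5 vertices is trivially a valid decomposition of width 4. For the lower bound, the 5 vertices {a, b, c, d, e} are pairwise adjacent, and any tree decomposition puts a clique entirely inside one bag — forcing width ≥ 4. Hence tw(G) = 4 exactly.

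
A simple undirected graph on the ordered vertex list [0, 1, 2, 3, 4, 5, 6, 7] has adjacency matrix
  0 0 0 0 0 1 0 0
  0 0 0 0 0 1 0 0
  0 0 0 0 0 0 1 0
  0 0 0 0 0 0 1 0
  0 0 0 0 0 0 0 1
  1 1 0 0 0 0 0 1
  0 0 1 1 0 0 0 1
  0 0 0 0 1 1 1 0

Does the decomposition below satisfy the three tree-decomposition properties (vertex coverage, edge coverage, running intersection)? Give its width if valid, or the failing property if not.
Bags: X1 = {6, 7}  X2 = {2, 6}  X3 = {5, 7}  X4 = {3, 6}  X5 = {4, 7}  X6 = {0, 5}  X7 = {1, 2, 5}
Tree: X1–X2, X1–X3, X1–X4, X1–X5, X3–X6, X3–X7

No — bags containing vertex 2 are not connected in the tree.

A tree decomposition must satisfy three properties: every vertex lies in some bag; for every edge, both endpoints lie together in some bag; and for every vertex, the bags containing it form a connected subtree. Here bags containing vertex 2 are not connected in the tree, so the decomposition is invalid.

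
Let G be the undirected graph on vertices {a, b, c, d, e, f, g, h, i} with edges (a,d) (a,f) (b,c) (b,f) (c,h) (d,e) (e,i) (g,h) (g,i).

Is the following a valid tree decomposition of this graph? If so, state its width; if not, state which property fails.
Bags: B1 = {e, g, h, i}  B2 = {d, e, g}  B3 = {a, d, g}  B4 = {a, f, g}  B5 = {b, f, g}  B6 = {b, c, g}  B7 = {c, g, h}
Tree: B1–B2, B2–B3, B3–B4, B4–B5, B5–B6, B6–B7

No — bags containing vertex h are not connected in the tree.

A tree decomposition must satisfy three properties: every vertex lies in some bag; for every edge, both endpoints lie together in some bag; and for every vertex, the bags containing it form a connected subtree. Here bags containing vertex h are not connected in the tree, so the decomposition is invalid.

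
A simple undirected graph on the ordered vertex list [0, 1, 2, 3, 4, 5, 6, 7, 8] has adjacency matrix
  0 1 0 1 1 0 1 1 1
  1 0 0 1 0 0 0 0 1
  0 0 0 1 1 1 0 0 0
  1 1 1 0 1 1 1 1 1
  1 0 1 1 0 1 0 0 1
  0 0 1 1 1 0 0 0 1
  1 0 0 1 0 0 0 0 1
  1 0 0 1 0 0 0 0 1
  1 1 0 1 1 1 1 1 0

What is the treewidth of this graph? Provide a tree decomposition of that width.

Each bag holds 4 vertices, so the decomposition has width 3, which upper-bounds the treewidth. For the lower bound, the 4 vertices {0, 1, 3, 8} are pairwise adjacent, and any tree decomposition puts a clique entirely inside one bag — forcing width ≥ 3. Combining the bounds, tw(G) = 3.

Treewidth 3.
Bags: B1 = {0, 3, 6, 8}  B2 = {0, 3, 4, 8}  B3 = {0, 3, 7, 8}  B4 = {3, 4, 5, 8}  B5 = {0, 1, 3, 8}  B6 = {2, 3, 4, 5}
Tree: B1–B2, B1–B3, B2–B4, B2–B5, B4–B6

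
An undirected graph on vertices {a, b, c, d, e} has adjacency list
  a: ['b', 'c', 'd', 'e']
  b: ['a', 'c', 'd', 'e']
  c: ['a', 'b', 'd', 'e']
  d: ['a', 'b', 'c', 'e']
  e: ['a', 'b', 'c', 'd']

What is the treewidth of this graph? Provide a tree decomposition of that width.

A single bag containing all 5 vertices is trivially a valid decomposition of width 4. For the lower bound, the 5 vertices {a, b, c, d, e} are pairwise adjacent, and any tree decomposition puts a clique entirely inside one bag — forcing width ≥ 4. Hence tw(G) = 4 exactly.

Treewidth 4.
One such decomposition:
Bags: B1 = {a, b, c, d, e}
Tree: (single bag)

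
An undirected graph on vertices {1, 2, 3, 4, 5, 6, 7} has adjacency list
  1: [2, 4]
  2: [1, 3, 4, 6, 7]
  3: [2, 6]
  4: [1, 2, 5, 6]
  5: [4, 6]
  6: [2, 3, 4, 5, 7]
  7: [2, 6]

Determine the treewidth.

2

A width-2 tree decomposition is:
Bags: B1 = {2, 4, 6}  B2 = {2, 3, 6}  B3 = {2, 6, 7}  B4 = {4, 5, 6}  B5 = {1, 2, 4}
Tree: B1–B2, B2–B3, B1–B4, B1–B5
Every bag has size at most 3, so the width is 3 − 1 = 2 and tw(G) ≤ 2. On the other hand G contains the 3-clique {1, 2, 4}. A clique must lie in a single bag of any decomposition, so no decomposition can have width below 2. Combining the bounds, tw(G) = 2.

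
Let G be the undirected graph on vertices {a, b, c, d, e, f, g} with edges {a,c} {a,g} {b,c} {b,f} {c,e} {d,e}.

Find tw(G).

1

A width-1 tree decomposition is:
Bags: B1 = {b, c}  B2 = {b, f}  B3 = {c, e}  B4 = {a, c}  B5 = {d, e}  B6 = {a, g}
Tree: B1–B2, B1–B3, B3–B4, B3–B5, B4–B6
Each bag holds 2 vertices, so the decomposition has width 1, which upper-bounds the treewidth. G has an edge, so its treewidth is at least 1. Hence tw(G) = 1 exactly.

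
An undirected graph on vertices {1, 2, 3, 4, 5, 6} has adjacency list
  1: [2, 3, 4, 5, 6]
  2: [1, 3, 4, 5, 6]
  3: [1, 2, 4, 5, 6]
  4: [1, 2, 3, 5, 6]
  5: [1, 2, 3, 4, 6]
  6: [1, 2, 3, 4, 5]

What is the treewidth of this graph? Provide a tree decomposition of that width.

Treewidth 5.
One optimal decomposition is:
Bags: B1 = {1, 2, 3, 4, 5, 6}
Tree: (single bag)

A single bag containing all 6 vertices is trivially a valid decomposition of width 5. For the lower bound, the 6 vertices {1, 2, 3, 4, 5, 6} are pairwise adjacent, and any tree decomposition puts a clique entirely inside one bag — forcing width ≥ 5. Therefore the treewidth is 5.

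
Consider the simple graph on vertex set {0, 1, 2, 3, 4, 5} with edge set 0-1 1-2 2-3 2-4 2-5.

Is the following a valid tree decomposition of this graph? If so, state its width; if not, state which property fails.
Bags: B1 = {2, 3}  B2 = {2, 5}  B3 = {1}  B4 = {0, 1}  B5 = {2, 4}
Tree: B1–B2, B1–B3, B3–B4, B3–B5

No — edge (2,1) lies in no bag.

A tree decomposition must satisfy three properties: every vertex lies in some bag; for every edge, both endpoints lie together in some bag; and for every vertex, the bags containing it form a connected subtree. Here edge (2,1) lies in no bag, so the decomposition is invalid.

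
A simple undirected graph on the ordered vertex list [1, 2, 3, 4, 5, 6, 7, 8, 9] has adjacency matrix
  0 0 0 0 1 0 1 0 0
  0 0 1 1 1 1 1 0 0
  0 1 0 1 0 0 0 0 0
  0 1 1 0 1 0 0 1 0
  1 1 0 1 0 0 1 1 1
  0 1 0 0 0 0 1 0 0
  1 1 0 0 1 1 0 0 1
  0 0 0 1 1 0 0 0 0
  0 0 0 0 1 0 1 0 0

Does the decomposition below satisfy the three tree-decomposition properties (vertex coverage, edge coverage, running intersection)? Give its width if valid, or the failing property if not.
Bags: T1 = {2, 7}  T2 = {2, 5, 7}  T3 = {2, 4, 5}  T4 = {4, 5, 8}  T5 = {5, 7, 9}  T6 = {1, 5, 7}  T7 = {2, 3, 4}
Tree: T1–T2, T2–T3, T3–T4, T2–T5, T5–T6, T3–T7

A tree decomposition must satisfy three properties: every vertex lies in some bag; for every edge, both endpoints lie together in some bag; and for every vertex, the bags containing it form a connected subtree. Here vertex 6 appears in no bag, so the decomposition is invalid.

No — vertex 6 appears in no bag.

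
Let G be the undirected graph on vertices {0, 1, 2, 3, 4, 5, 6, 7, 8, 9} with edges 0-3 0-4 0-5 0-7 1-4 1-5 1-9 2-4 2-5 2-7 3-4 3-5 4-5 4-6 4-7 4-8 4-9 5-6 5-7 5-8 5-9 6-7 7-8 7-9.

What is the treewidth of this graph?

A width-3 tree decomposition is:
Bags: B1 = {0, 4, 5, 7}  B2 = {4, 5, 7, 9}  B3 = {4, 5, 7, 8}  B4 = {4, 5, 6, 7}  B5 = {0, 3, 4, 5}  B6 = {2, 4, 5, 7}  B7 = {1, 4, 5, 9}
Tree: B1–B2, B1–B3, B2–B4, B1–B5, B1–B6, B2–B7
The largest bag has 4 vertices, giving width 3; this decomposition certifies tw(G) ≤ 3. Conversely, {1, 4, 5, 9} is a clique of size 4, and the vertices of any clique must share a bag in every tree decomposition; so some bag has ≥ 4 vertices and tw(G) ≥ 3. Hence tw(G) = 3 exactly.

3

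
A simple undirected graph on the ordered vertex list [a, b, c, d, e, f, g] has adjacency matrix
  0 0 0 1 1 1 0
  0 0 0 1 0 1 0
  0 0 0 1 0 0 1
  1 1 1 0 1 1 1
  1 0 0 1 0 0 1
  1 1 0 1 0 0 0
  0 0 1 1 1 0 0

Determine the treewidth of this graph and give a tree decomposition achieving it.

Each bag holds 3 vertices, so the decomposition has width 2, which upper-bounds the treewidth. On the other hand G contains the 3-clique {d, e, g}. A clique must lie in a single bag of any decomposition, so no decomposition can have width below 2. Combining the bounds, tw(G) = 2.

Treewidth 2.
One optimal decomposition is:
Bags: B1 = {d, e, g}  B2 = {a, d, e}  B3 = {a, d, f}  B4 = {c, d, g}  B5 = {b, d, f}
Tree: B1–B2, B2–B3, B1–B4, B3–B5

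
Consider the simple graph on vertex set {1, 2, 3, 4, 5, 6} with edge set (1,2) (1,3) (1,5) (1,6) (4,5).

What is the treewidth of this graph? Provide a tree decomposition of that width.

Treewidth 1.
Bags: B1 = {1, 5}  B2 = {1, 6}  B3 = {1, 3}  B4 = {4, 5}  B5 = {1, 2}
Tree: B1–B2, B2–B3, B1–B4, B3–B5

The largest bag has 2 vertices, giving width 1; this decomposition certifies tw(G) ≤ 1. G has an edge, so its treewidth is at least 1. Combining the bounds, tw(G) = 1.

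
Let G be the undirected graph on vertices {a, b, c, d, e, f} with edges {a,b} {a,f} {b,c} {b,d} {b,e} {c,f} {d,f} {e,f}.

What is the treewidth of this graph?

2

A width-2 tree decomposition is:
Bags: B1 = {a, b, f}  B2 = {b, d, f}  B3 = {b, c, f}  B4 = {b, e, f}
Tree: B1–B2, B2–B3, B3–B4
The largest bag has 3 vertices, giving width 2; this decomposition certifies tw(G) ≤ 2. Since b–a–f–d–b is a cycle in G, G is not acyclic. Forests are exactly the graphs of treewidth ≤ 1, so tw(G) ≥ 2. Therefore the treewidth is 2.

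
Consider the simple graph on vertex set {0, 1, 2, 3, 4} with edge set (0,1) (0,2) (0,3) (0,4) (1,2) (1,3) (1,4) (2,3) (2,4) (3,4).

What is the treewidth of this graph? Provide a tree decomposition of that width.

Treewidth 4.
One such decomposition:
Bags: B1 = {0, 1, 2, 3, 4}
Tree: (single bag)

A single bag containing all 5 vertices is trivially a valid decomposition of width 4. For the lower bound, the 5 vertices {0, 1, 2, 3, 4} are pairwise adjacent, and any tree decomposition puts a clique entirely inside one bag — forcing width ≥ 4. Hence tw(G) = 4 exactly.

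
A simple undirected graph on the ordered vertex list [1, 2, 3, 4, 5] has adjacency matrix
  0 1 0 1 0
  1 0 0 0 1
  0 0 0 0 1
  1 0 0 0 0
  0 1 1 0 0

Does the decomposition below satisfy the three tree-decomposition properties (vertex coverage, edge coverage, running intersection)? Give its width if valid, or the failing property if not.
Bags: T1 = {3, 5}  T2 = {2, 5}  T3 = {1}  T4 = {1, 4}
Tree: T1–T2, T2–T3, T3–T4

A tree decomposition must satisfy three properties: every vertex lies in some bag; for every edge, both endpoints lie together in some bag; and for every vertex, the bags containing it form a connected subtree. Here edge (2,1) lies in no bag, so the decomposition is invalid.

No — edge (2,1) lies in no bag.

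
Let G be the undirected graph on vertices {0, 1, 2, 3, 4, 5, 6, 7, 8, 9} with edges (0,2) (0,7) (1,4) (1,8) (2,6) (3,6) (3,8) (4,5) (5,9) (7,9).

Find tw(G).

A width-2 tree decomposition is:
Bags: B1 = {0, 2, 6}  B2 = {0, 6, 7}  B3 = {6, 7, 9}  B4 = {5, 6, 9}  B5 = {4, 5, 6}  B6 = {1, 4, 6}  B7 = {1, 6, 8}  B8 = {3, 6, 8}
Tree: B1–B2, B2–B3, B3–B4, B4–B5, B5–B6, B6–B7, B7–B8
Every bag has size at most 3, so the width is 3 − 1 = 2 and tw(G) ≤ 2. For the lower bound, G contains the cycle 6–2–0–7–9–5–4–1–8–3–6, so G is not a forest; only forests have treewidth ≤ 1, hence tw(G) ≥ 2. Combining the bounds, tw(G) = 2.

2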